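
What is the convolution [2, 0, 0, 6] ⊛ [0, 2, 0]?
y[0] = 2×0 = 0; y[1] = 2×2 + 0×0 = 4; y[2] = 2×0 + 0×2 + 0×0 = 0; y[3] = 0×0 + 0×2 + 6×0 = 0; y[4] = 0×0 + 6×2 = 12; y[5] = 6×0 = 0

[0, 4, 0, 0, 12, 0]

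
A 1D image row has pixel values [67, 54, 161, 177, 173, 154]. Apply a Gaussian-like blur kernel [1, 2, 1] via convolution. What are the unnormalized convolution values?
Convolve image row [67, 54, 161, 177, 173, 154] with kernel [1, 2, 1]: y[0] = 67×1 = 67; y[1] = 67×2 + 54×1 = 188; y[2] = 67×1 + 54×2 + 161×1 = 336; y[3] = 54×1 + 161×2 + 177×1 = 553; y[4] = 161×1 + 177×2 + 173×1 = 688; y[5] = 177×1 + 173×2 + 154×1 = 677; y[6] = 173×1 + 154×2 = 481; y[7] = 154×1 = 154 → [67, 188, 336, 553, 688, 677, 481, 154]. Normalization factor = sum(kernel) = 4.

[67, 188, 336, 553, 688, 677, 481, 154]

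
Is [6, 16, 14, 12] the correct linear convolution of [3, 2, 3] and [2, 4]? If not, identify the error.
Recompute linear convolution of [3, 2, 3] and [2, 4]: y[0] = 3×2 = 6; y[1] = 3×4 + 2×2 = 16; y[2] = 2×4 + 3×2 = 14; y[3] = 3×4 = 12 → [6, 16, 14, 12]. Given [6, 16, 14, 12] matches, so answer: Yes

Yes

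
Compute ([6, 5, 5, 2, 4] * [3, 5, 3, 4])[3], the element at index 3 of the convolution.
Use y[k] = Σ_i a[i]·b[k-i] at k=3. y[3] = 6×4 + 5×3 + 5×5 + 2×3 = 70

70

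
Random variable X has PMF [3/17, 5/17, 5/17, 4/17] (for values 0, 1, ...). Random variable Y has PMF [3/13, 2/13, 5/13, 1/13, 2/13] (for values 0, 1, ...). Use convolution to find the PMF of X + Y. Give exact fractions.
P(X+Y=k) = Σ_i P(X=i)·P(Y=k-i) — a convolution of [3/17, 5/17, 5/17, 4/17] and [3/13, 2/13, 5/13, 1/13, 2/13]. P(X+Y=0) = (3/17)×(3/13) = 9/221; P(X+Y=1) = (3/17)×(2/13) + (5/17)×(3/13) = 6/221 + 15/221 = 21/221; P(X+Y=2) = (3/17)×(5/13) + (5/17)×(2/13) + (5/17)×(3/13) = 15/221 + 10/221 + 15/221 = 40/221; P(X+Y=3) = (3/17)×(1/13) + (5/17)×(5/13) + (5/17)×(2/13) + (4/17)×(3/13) = 3/221 + 25/221 + 10/221 + 12/221 = 50/221; P(X+Y=4) = (3/17)×(2/13) + (5/17)×(1/13) + (5/17)×(5/13) + (4/17)×(2/13) = 6/221 + 5/221 + 25/221 + 8/221 = 44/221; P(X+Y=5) = (5/17)×(2/13) + (5/17)×(1/13) + (4/17)×(5/13) = 10/221 + 5/221 + 20/221 = 35/221; P(X+Y=6) = (5/17)×(2/13) + (4/17)×(1/13) = 10/221 + 4/221 = 14/221; P(X+Y=7) = (4/17)×(2/13) = 8/221. PMF: [9/221, 21/221, 40/221, 50/221, 44/221, 35/221, 14/221, 8/221] (sums to 1 ✓)

[9/221, 21/221, 40/221, 50/221, 44/221, 35/221, 14/221, 8/221]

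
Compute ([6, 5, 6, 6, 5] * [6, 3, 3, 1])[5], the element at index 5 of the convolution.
Use y[k] = Σ_i a[i]·b[k-i] at k=5. y[5] = 6×1 + 6×3 + 5×3 = 39

39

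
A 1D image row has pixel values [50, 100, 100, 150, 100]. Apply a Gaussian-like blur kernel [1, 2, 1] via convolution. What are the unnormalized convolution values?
Convolve image row [50, 100, 100, 150, 100] with kernel [1, 2, 1]: y[0] = 50×1 = 50; y[1] = 50×2 + 100×1 = 200; y[2] = 50×1 + 100×2 + 100×1 = 350; y[3] = 100×1 + 100×2 + 150×1 = 450; y[4] = 100×1 + 150×2 + 100×1 = 500; y[5] = 150×1 + 100×2 = 350; y[6] = 100×1 = 100 → [50, 200, 350, 450, 500, 350, 100]. Normalization factor = sum(kernel) = 4.

[50, 200, 350, 450, 500, 350, 100]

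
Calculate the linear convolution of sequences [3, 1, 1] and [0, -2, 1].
y[0] = 3×0 = 0; y[1] = 3×-2 + 1×0 = -6; y[2] = 3×1 + 1×-2 + 1×0 = 1; y[3] = 1×1 + 1×-2 = -1; y[4] = 1×1 = 1

[0, -6, 1, -1, 1]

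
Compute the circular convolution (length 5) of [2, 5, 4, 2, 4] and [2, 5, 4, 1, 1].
Use y[k] = Σ_j a[j]·b[(k-j) mod 5]. y[0] = 2×2 + 5×1 + 4×1 + 2×4 + 4×5 = 41; y[1] = 2×5 + 5×2 + 4×1 + 2×1 + 4×4 = 42; y[2] = 2×4 + 5×5 + 4×2 + 2×1 + 4×1 = 47; y[3] = 2×1 + 5×4 + 4×5 + 2×2 + 4×1 = 50; y[4] = 2×1 + 5×1 + 4×4 + 2×5 + 4×2 = 41. Result: [41, 42, 47, 50, 41]

[41, 42, 47, 50, 41]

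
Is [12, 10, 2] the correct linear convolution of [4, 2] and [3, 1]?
Recompute linear convolution of [4, 2] and [3, 1]: y[0] = 4×3 = 12; y[1] = 4×1 + 2×3 = 10; y[2] = 2×1 = 2 → [12, 10, 2]. Given [12, 10, 2] matches, so answer: Yes

Yes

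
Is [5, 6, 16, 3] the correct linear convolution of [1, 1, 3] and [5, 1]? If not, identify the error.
Recompute linear convolution of [1, 1, 3] and [5, 1]: y[0] = 1×5 = 5; y[1] = 1×1 + 1×5 = 6; y[2] = 1×1 + 3×5 = 16; y[3] = 3×1 = 3 → [5, 6, 16, 3]. Given [5, 6, 16, 3] matches, so answer: Yes

Yes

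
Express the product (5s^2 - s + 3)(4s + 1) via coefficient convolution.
Ascending coefficients: a = [3, -1, 5], b = [1, 4]. c[0] = 3×1 = 3; c[1] = 3×4 + -1×1 = 11; c[2] = -1×4 + 5×1 = 1; c[3] = 5×4 = 20. Result coefficients: [3, 11, 1, 20] → 20s^3 + s^2 + 11s + 3

20s^3 + s^2 + 11s + 3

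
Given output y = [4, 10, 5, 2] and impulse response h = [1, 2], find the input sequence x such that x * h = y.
Deconvolve y=[4, 10, 5, 2] by h=[1, 2]. Since h[0]=1, solve forward: x[0] = y[0] / 1 = 4; x[1] = (y[1] - 4×2) / 1 = 2; x[2] = (y[2] - 2×2) / 1 = 1. So x = [4, 2, 1]. Check by forward convolution: y[0] = 4×1 = 4; y[1] = 4×2 + 2×1 = 10; y[2] = 2×2 + 1×1 = 5; y[3] = 1×2 = 2

[4, 2, 1]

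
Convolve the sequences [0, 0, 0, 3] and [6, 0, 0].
y[0] = 0×6 = 0; y[1] = 0×0 + 0×6 = 0; y[2] = 0×0 + 0×0 + 0×6 = 0; y[3] = 0×0 + 0×0 + 3×6 = 18; y[4] = 0×0 + 3×0 = 0; y[5] = 3×0 = 0

[0, 0, 0, 18, 0, 0]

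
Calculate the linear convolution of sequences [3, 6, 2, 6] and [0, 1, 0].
y[0] = 3×0 = 0; y[1] = 3×1 + 6×0 = 3; y[2] = 3×0 + 6×1 + 2×0 = 6; y[3] = 6×0 + 2×1 + 6×0 = 2; y[4] = 2×0 + 6×1 = 6; y[5] = 6×0 = 0

[0, 3, 6, 2, 6, 0]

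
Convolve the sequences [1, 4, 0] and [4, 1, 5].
y[0] = 1×4 = 4; y[1] = 1×1 + 4×4 = 17; y[2] = 1×5 + 4×1 + 0×4 = 9; y[3] = 4×5 + 0×1 = 20; y[4] = 0×5 = 0

[4, 17, 9, 20, 0]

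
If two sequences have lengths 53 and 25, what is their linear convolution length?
Linear/full convolution length: m + n - 1 = 53 + 25 - 1 = 77

77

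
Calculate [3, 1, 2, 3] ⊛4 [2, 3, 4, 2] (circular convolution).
Use y[k] = Σ_j f[j]·g[(k-j) mod 4]. y[0] = 3×2 + 1×2 + 2×4 + 3×3 = 25; y[1] = 3×3 + 1×2 + 2×2 + 3×4 = 27; y[2] = 3×4 + 1×3 + 2×2 + 3×2 = 25; y[3] = 3×2 + 1×4 + 2×3 + 3×2 = 22. Result: [25, 27, 25, 22]

[25, 27, 25, 22]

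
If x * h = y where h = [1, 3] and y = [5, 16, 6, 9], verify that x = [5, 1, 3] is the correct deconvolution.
Forward-compute [5, 1, 3] * [1, 3]: y[0] = 5×1 = 5; y[1] = 5×3 + 1×1 = 16; y[2] = 1×3 + 3×1 = 6; y[3] = 3×3 = 9 → [5, 16, 6, 9]. Matches given y = [5, 16, 6, 9], so verified.

Verified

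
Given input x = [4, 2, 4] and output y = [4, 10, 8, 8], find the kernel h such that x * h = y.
Output length 4 = len(x) + len(h) - 1 ⇒ len(h) = 2. Solve h forward using h[k] = (y[k] - Σ_{i≥1} x[i]·h[k-i]) / x[0]: h[0] = y[0] / x[0] = 4 / 4 = 1; h[1] = (y[1] - 2×1) / x[0] = (10 - 2×1) / 4 = 2. So h = [1, 2]. Forward-check [4, 2, 4] * [1, 2]: y[0] = 4×1 = 4; y[1] = 4×2 + 2×1 = 10; y[2] = 2×2 + 4×1 = 8; y[3] = 4×2 = 8 → [4, 10, 8, 8] ✓

[1, 2]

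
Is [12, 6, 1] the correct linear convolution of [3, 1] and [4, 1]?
Recompute linear convolution of [3, 1] and [4, 1]: y[0] = 3×4 = 12; y[1] = 3×1 + 1×4 = 7; y[2] = 1×1 = 1 → [12, 7, 1]. Compare to given [12, 6, 1]: they differ at index 1: given 6, correct 7, so answer: No

No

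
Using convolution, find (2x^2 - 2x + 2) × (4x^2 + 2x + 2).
Ascending coefficients: a = [2, -2, 2], b = [2, 2, 4]. c[0] = 2×2 = 4; c[1] = 2×2 + -2×2 = 0; c[2] = 2×4 + -2×2 + 2×2 = 8; c[3] = -2×4 + 2×2 = -4; c[4] = 2×4 = 8. Result coefficients: [4, 0, 8, -4, 8] → 8x^4 - 4x^3 + 8x^2 + 4

8x^4 - 4x^3 + 8x^2 + 4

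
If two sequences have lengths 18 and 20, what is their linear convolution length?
Linear/full convolution length: m + n - 1 = 18 + 20 - 1 = 37

37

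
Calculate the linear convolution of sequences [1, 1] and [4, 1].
y[0] = 1×4 = 4; y[1] = 1×1 + 1×4 = 5; y[2] = 1×1 = 1

[4, 5, 1]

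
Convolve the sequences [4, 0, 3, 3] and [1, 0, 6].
y[0] = 4×1 = 4; y[1] = 4×0 + 0×1 = 0; y[2] = 4×6 + 0×0 + 3×1 = 27; y[3] = 0×6 + 3×0 + 3×1 = 3; y[4] = 3×6 + 3×0 = 18; y[5] = 3×6 = 18

[4, 0, 27, 3, 18, 18]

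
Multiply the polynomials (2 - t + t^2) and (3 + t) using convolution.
Ascending coefficients: a = [2, -1, 1], b = [3, 1]. c[0] = 2×3 = 6; c[1] = 2×1 + -1×3 = -1; c[2] = -1×1 + 1×3 = 2; c[3] = 1×1 = 1. Result coefficients: [6, -1, 2, 1] → 6 - t + 2t^2 + t^3

6 - t + 2t^2 + t^3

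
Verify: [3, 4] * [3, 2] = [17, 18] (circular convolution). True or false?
Recompute circular convolution of [3, 4] and [3, 2]: y[0] = 3×3 + 4×2 = 17; y[1] = 3×2 + 4×3 = 18 → [17, 18]. Given [17, 18] matches, so answer: Yes

Yes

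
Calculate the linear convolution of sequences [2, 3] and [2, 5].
y[0] = 2×2 = 4; y[1] = 2×5 + 3×2 = 16; y[2] = 3×5 = 15

[4, 16, 15]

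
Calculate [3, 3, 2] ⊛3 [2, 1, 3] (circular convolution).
Use y[k] = Σ_j f[j]·g[(k-j) mod 3]. y[0] = 3×2 + 3×3 + 2×1 = 17; y[1] = 3×1 + 3×2 + 2×3 = 15; y[2] = 3×3 + 3×1 + 2×2 = 16. Result: [17, 15, 16]

[17, 15, 16]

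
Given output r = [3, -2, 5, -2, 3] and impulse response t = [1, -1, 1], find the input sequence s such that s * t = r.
Deconvolve r=[3, -2, 5, -2, 3] by t=[1, -1, 1]. Since t[0]=1, solve forward: s[0] = r[0] / 1 = 3; s[1] = (r[1] - 3×-1) / 1 = 1; s[2] = (r[2] - 1×-1 - 3×1) / 1 = 3. So s = [3, 1, 3]. Check by forward convolution: r[0] = 3×1 = 3; r[1] = 3×-1 + 1×1 = -2; r[2] = 3×1 + 1×-1 + 3×1 = 5; r[3] = 1×1 + 3×-1 = -2; r[4] = 3×1 = 3

[3, 1, 3]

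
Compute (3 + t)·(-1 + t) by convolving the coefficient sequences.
Ascending coefficients: a = [3, 1], b = [-1, 1]. c[0] = 3×-1 = -3; c[1] = 3×1 + 1×-1 = 2; c[2] = 1×1 = 1. Result coefficients: [-3, 2, 1] → -3 + 2t + t^2

-3 + 2t + t^2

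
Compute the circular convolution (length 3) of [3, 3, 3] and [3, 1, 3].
Use y[k] = Σ_j u[j]·v[(k-j) mod 3]. y[0] = 3×3 + 3×3 + 3×1 = 21; y[1] = 3×1 + 3×3 + 3×3 = 21; y[2] = 3×3 + 3×1 + 3×3 = 21. Result: [21, 21, 21]

[21, 21, 21]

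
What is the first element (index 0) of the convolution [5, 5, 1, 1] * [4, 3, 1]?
Use y[k] = Σ_i a[i]·b[k-i] at k=0. y[0] = 5×4 = 20

20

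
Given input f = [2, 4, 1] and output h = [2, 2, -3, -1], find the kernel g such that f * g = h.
Output length 4 = len(f) + len(g) - 1 ⇒ len(g) = 2. Solve g forward using g[k] = (h[k] - Σ_{i≥1} f[i]·g[k-i]) / f[0]: g[0] = h[0] / f[0] = 2 / 2 = 1; g[1] = (h[1] - 4×1) / f[0] = (2 - 4×1) / 2 = -1. So g = [1, -1]. Forward-check [2, 4, 1] * [1, -1]: h[0] = 2×1 = 2; h[1] = 2×-1 + 4×1 = 2; h[2] = 4×-1 + 1×1 = -3; h[3] = 1×-1 = -1 → [2, 2, -3, -1] ✓

[1, -1]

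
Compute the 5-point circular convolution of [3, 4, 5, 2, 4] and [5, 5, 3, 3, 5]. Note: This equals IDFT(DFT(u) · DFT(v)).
Either evaluate y[k] = Σ_j u[j]·v[(k-j) mod 5] directly, or use IDFT(DFT(u) · DFT(v)). y[0] = 3×5 + 4×5 + 5×3 + 2×3 + 4×5 = 76; y[1] = 3×5 + 4×5 + 5×5 + 2×3 + 4×3 = 78; y[2] = 3×3 + 4×5 + 5×5 + 2×5 + 4×3 = 76; y[3] = 3×3 + 4×3 + 5×5 + 2×5 + 4×5 = 76; y[4] = 3×5 + 4×3 + 5×3 + 2×5 + 4×5 = 72. Result: [76, 78, 76, 76, 72]

[76, 78, 76, 76, 72]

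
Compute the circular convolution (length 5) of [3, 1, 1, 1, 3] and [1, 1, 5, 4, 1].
Use y[k] = Σ_j s[j]·t[(k-j) mod 5]. y[0] = 3×1 + 1×1 + 1×4 + 1×5 + 3×1 = 16; y[1] = 3×1 + 1×1 + 1×1 + 1×4 + 3×5 = 24; y[2] = 3×5 + 1×1 + 1×1 + 1×1 + 3×4 = 30; y[3] = 3×4 + 1×5 + 1×1 + 1×1 + 3×1 = 22; y[4] = 3×1 + 1×4 + 1×5 + 1×1 + 3×1 = 16. Result: [16, 24, 30, 22, 16]

[16, 24, 30, 22, 16]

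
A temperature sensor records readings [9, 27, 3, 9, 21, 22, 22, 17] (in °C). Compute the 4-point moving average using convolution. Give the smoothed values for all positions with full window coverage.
4-point moving average kernel = [1, 1, 1, 1]. Apply in 'valid' mode (full window coverage): avg[0] = (9 + 27 + 3 + 9) / 4 = 12.0; avg[1] = (27 + 3 + 9 + 21) / 4 = 15.0; avg[2] = (3 + 9 + 21 + 22) / 4 = 13.75; avg[3] = (9 + 21 + 22 + 22) / 4 = 18.5; avg[4] = (21 + 22 + 22 + 17) / 4 = 20.5. Smoothed values: [12.0, 15.0, 13.75, 18.5, 20.5]

[12.0, 15.0, 13.75, 18.5, 20.5]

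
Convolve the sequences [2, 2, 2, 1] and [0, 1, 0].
y[0] = 2×0 = 0; y[1] = 2×1 + 2×0 = 2; y[2] = 2×0 + 2×1 + 2×0 = 2; y[3] = 2×0 + 2×1 + 1×0 = 2; y[4] = 2×0 + 1×1 = 1; y[5] = 1×0 = 0

[0, 2, 2, 2, 1, 0]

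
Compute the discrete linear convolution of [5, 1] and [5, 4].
y[0] = 5×5 = 25; y[1] = 5×4 + 1×5 = 25; y[2] = 1×4 = 4

[25, 25, 4]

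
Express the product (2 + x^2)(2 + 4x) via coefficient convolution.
Ascending coefficients: a = [2, 0, 1], b = [2, 4]. c[0] = 2×2 = 4; c[1] = 2×4 + 0×2 = 8; c[2] = 0×4 + 1×2 = 2; c[3] = 1×4 = 4. Result coefficients: [4, 8, 2, 4] → 4 + 8x + 2x^2 + 4x^3

4 + 8x + 2x^2 + 4x^3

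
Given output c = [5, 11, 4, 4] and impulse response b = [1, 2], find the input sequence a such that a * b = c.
Deconvolve c=[5, 11, 4, 4] by b=[1, 2]. Since b[0]=1, solve forward: a[0] = c[0] / 1 = 5; a[1] = (c[1] - 5×2) / 1 = 1; a[2] = (c[2] - 1×2) / 1 = 2. So a = [5, 1, 2]. Check by forward convolution: c[0] = 5×1 = 5; c[1] = 5×2 + 1×1 = 11; c[2] = 1×2 + 2×1 = 4; c[3] = 2×2 = 4

[5, 1, 2]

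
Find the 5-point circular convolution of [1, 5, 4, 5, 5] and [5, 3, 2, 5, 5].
Use y[k] = Σ_j x[j]·h[(k-j) mod 5]. y[0] = 1×5 + 5×5 + 4×5 + 5×2 + 5×3 = 75; y[1] = 1×3 + 5×5 + 4×5 + 5×5 + 5×2 = 83; y[2] = 1×2 + 5×3 + 4×5 + 5×5 + 5×5 = 87; y[3] = 1×5 + 5×2 + 4×3 + 5×5 + 5×5 = 77; y[4] = 1×5 + 5×5 + 4×2 + 5×3 + 5×5 = 78. Result: [75, 83, 87, 77, 78]

[75, 83, 87, 77, 78]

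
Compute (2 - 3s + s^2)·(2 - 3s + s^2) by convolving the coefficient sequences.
Ascending coefficients: a = [2, -3, 1], b = [2, -3, 1]. c[0] = 2×2 = 4; c[1] = 2×-3 + -3×2 = -12; c[2] = 2×1 + -3×-3 + 1×2 = 13; c[3] = -3×1 + 1×-3 = -6; c[4] = 1×1 = 1. Result coefficients: [4, -12, 13, -6, 1] → 4 - 12s + 13s^2 - 6s^3 + s^4

4 - 12s + 13s^2 - 6s^3 + s^4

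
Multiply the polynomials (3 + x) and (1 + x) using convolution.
Ascending coefficients: a = [3, 1], b = [1, 1]. c[0] = 3×1 = 3; c[1] = 3×1 + 1×1 = 4; c[2] = 1×1 = 1. Result coefficients: [3, 4, 1] → 3 + 4x + x^2

3 + 4x + x^2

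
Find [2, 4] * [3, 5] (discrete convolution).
y[0] = 2×3 = 6; y[1] = 2×5 + 4×3 = 22; y[2] = 4×5 = 20

[6, 22, 20]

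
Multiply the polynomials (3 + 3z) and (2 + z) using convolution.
Ascending coefficients: a = [3, 3], b = [2, 1]. c[0] = 3×2 = 6; c[1] = 3×1 + 3×2 = 9; c[2] = 3×1 = 3. Result coefficients: [6, 9, 3] → 6 + 9z + 3z^2

6 + 9z + 3z^2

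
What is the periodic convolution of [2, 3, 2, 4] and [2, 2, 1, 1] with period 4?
Use y[k] = Σ_j x[j]·h[(k-j) mod 4]. y[0] = 2×2 + 3×1 + 2×1 + 4×2 = 17; y[1] = 2×2 + 3×2 + 2×1 + 4×1 = 16; y[2] = 2×1 + 3×2 + 2×2 + 4×1 = 16; y[3] = 2×1 + 3×1 + 2×2 + 4×2 = 17. Result: [17, 16, 16, 17]

[17, 16, 16, 17]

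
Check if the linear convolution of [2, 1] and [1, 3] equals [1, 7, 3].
Recompute linear convolution of [2, 1] and [1, 3]: y[0] = 2×1 = 2; y[1] = 2×3 + 1×1 = 7; y[2] = 1×3 = 3 → [2, 7, 3]. Compare to given [1, 7, 3]: they differ at index 0: given 1, correct 2, so answer: No

No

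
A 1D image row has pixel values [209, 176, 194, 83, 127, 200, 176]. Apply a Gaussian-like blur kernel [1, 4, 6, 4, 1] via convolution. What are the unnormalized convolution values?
Convolve image row [209, 176, 194, 83, 127, 200, 176] with kernel [1, 4, 6, 4, 1]: y[0] = 209×1 = 209; y[1] = 209×4 + 176×1 = 1012; y[2] = 209×6 + 176×4 + 194×1 = 2152; y[3] = 209×4 + 176×6 + 194×4 + 83×1 = 2751; y[4] = 209×1 + 176×4 + 194×6 + 83×4 + 127×1 = 2536; y[5] = 176×1 + 194×4 + 83×6 + 127×4 + 200×1 = 2158; y[6] = 194×1 + 83×4 + 127×6 + 200×4 + 176×1 = 2264; y[7] = 83×1 + 127×4 + 200×6 + 176×4 = 2495; y[8] = 127×1 + 200×4 + 176×6 = 1983; y[9] = 200×1 + 176×4 = 904; y[10] = 176×1 = 176 → [209, 1012, 2152, 2751, 2536, 2158, 2264, 2495, 1983, 904, 176]. Normalization factor = sum(kernel) = 16.

[209, 1012, 2152, 2751, 2536, 2158, 2264, 2495, 1983, 904, 176]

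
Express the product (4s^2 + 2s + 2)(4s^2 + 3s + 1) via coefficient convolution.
Ascending coefficients: a = [2, 2, 4], b = [1, 3, 4]. c[0] = 2×1 = 2; c[1] = 2×3 + 2×1 = 8; c[2] = 2×4 + 2×3 + 4×1 = 18; c[3] = 2×4 + 4×3 = 20; c[4] = 4×4 = 16. Result coefficients: [2, 8, 18, 20, 16] → 16s^4 + 20s^3 + 18s^2 + 8s + 2

16s^4 + 20s^3 + 18s^2 + 8s + 2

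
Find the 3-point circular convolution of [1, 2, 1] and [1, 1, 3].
Use y[k] = Σ_j x[j]·h[(k-j) mod 3]. y[0] = 1×1 + 2×3 + 1×1 = 8; y[1] = 1×1 + 2×1 + 1×3 = 6; y[2] = 1×3 + 2×1 + 1×1 = 6. Result: [8, 6, 6]

[8, 6, 6]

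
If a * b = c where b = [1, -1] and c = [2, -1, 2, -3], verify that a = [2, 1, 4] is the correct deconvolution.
Forward-compute [2, 1, 4] * [1, -1]: c[0] = 2×1 = 2; c[1] = 2×-1 + 1×1 = -1; c[2] = 1×-1 + 4×1 = 3; c[3] = 4×-1 = -4 → [2, -1, 3, -4]. Does not match given c = [2, -1, 2, -3].

Not verified. [2, 1, 4] * [1, -1] = [2, -1, 3, -4], which differs from [2, -1, 2, -3] at index 2.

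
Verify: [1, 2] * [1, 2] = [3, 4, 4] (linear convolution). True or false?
Recompute linear convolution of [1, 2] and [1, 2]: y[0] = 1×1 = 1; y[1] = 1×2 + 2×1 = 4; y[2] = 2×2 = 4 → [1, 4, 4]. Compare to given [3, 4, 4]: they differ at index 0: given 3, correct 1, so answer: No

No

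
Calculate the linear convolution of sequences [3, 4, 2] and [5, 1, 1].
y[0] = 3×5 = 15; y[1] = 3×1 + 4×5 = 23; y[2] = 3×1 + 4×1 + 2×5 = 17; y[3] = 4×1 + 2×1 = 6; y[4] = 2×1 = 2

[15, 23, 17, 6, 2]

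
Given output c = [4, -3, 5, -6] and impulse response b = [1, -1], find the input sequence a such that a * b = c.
Deconvolve c=[4, -3, 5, -6] by b=[1, -1]. Since b[0]=1, solve forward: a[0] = c[0] / 1 = 4; a[1] = (c[1] - 4×-1) / 1 = 1; a[2] = (c[2] - 1×-1) / 1 = 6. So a = [4, 1, 6]. Check by forward convolution: c[0] = 4×1 = 4; c[1] = 4×-1 + 1×1 = -3; c[2] = 1×-1 + 6×1 = 5; c[3] = 6×-1 = -6

[4, 1, 6]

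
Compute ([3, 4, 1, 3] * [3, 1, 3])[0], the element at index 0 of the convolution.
Use y[k] = Σ_i a[i]·b[k-i] at k=0. y[0] = 3×3 = 9

9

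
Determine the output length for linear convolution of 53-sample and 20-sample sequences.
Linear/full convolution length: m + n - 1 = 53 + 20 - 1 = 72

72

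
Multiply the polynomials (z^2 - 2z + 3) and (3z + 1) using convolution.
Ascending coefficients: a = [3, -2, 1], b = [1, 3]. c[0] = 3×1 = 3; c[1] = 3×3 + -2×1 = 7; c[2] = -2×3 + 1×1 = -5; c[3] = 1×3 = 3. Result coefficients: [3, 7, -5, 3] → 3z^3 - 5z^2 + 7z + 3

3z^3 - 5z^2 + 7z + 3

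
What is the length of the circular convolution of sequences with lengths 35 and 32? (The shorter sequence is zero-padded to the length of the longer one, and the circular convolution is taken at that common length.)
Circular convolution (zero-padding the shorter input) has length max(m, n) = max(35, 32) = 35

35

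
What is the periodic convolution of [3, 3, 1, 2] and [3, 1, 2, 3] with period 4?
Use y[k] = Σ_j u[j]·v[(k-j) mod 4]. y[0] = 3×3 + 3×3 + 1×2 + 2×1 = 22; y[1] = 3×1 + 3×3 + 1×3 + 2×2 = 19; y[2] = 3×2 + 3×1 + 1×3 + 2×3 = 18; y[3] = 3×3 + 3×2 + 1×1 + 2×3 = 22. Result: [22, 19, 18, 22]

[22, 19, 18, 22]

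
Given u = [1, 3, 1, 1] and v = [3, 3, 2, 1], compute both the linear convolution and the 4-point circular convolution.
Linear: y_lin[0] = 1×3 = 3; y_lin[1] = 1×3 + 3×3 = 12; y_lin[2] = 1×2 + 3×3 + 1×3 = 14; y_lin[3] = 1×1 + 3×2 + 1×3 + 1×3 = 13; y_lin[4] = 3×1 + 1×2 + 1×3 = 8; y_lin[5] = 1×1 + 1×2 = 3; y_lin[6] = 1×1 = 1 → [3, 12, 14, 13, 8, 3, 1]. Circular (length 4): y[0] = 1×3 + 3×1 + 1×2 + 1×3 = 11; y[1] = 1×3 + 3×3 + 1×1 + 1×2 = 15; y[2] = 1×2 + 3×3 + 1×3 + 1×1 = 15; y[3] = 1×1 + 3×2 + 1×3 + 1×3 = 13 → [11, 15, 15, 13]

Linear: [3, 12, 14, 13, 8, 3, 1], Circular: [11, 15, 15, 13]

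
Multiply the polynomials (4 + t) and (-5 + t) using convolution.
Ascending coefficients: a = [4, 1], b = [-5, 1]. c[0] = 4×-5 = -20; c[1] = 4×1 + 1×-5 = -1; c[2] = 1×1 = 1. Result coefficients: [-20, -1, 1] → -20 - t + t^2

-20 - t + t^2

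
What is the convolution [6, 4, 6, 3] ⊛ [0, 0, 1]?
y[0] = 6×0 = 0; y[1] = 6×0 + 4×0 = 0; y[2] = 6×1 + 4×0 + 6×0 = 6; y[3] = 4×1 + 6×0 + 3×0 = 4; y[4] = 6×1 + 3×0 = 6; y[5] = 3×1 = 3

[0, 0, 6, 4, 6, 3]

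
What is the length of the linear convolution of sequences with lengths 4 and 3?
Linear/full convolution length: m + n - 1 = 4 + 3 - 1 = 6

6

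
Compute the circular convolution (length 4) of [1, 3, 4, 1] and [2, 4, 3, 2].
Use y[k] = Σ_j f[j]·g[(k-j) mod 4]. y[0] = 1×2 + 3×2 + 4×3 + 1×4 = 24; y[1] = 1×4 + 3×2 + 4×2 + 1×3 = 21; y[2] = 1×3 + 3×4 + 4×2 + 1×2 = 25; y[3] = 1×2 + 3×3 + 4×4 + 1×2 = 29. Result: [24, 21, 25, 29]

[24, 21, 25, 29]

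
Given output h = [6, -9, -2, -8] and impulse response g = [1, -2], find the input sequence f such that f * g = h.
Deconvolve h=[6, -9, -2, -8] by g=[1, -2]. Since g[0]=1, solve forward: f[0] = h[0] / 1 = 6; f[1] = (h[1] - 6×-2) / 1 = 3; f[2] = (h[2] - 3×-2) / 1 = 4. So f = [6, 3, 4]. Check by forward convolution: h[0] = 6×1 = 6; h[1] = 6×-2 + 3×1 = -9; h[2] = 3×-2 + 4×1 = -2; h[3] = 4×-2 = -8

[6, 3, 4]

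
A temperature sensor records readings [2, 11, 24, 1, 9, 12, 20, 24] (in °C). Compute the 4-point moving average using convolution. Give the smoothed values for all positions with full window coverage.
4-point moving average kernel = [1, 1, 1, 1]. Apply in 'valid' mode (full window coverage): avg[0] = (2 + 11 + 24 + 1) / 4 = 9.5; avg[1] = (11 + 24 + 1 + 9) / 4 = 11.25; avg[2] = (24 + 1 + 9 + 12) / 4 = 11.5; avg[3] = (1 + 9 + 12 + 20) / 4 = 10.5; avg[4] = (9 + 12 + 20 + 24) / 4 = 16.25. Smoothed values: [9.5, 11.25, 11.5, 10.5, 16.25]

[9.5, 11.25, 11.5, 10.5, 16.25]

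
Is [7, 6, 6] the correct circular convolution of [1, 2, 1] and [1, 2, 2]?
Recompute circular convolution of [1, 2, 1] and [1, 2, 2]: y[0] = 1×1 + 2×2 + 1×2 = 7; y[1] = 1×2 + 2×1 + 1×2 = 6; y[2] = 1×2 + 2×2 + 1×1 = 7 → [7, 6, 7]. Compare to given [7, 6, 6]: they differ at index 2: given 6, correct 7, so answer: No

No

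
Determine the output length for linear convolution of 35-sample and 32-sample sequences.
Linear/full convolution length: m + n - 1 = 35 + 32 - 1 = 66

66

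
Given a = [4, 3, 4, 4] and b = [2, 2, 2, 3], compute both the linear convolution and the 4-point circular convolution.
Linear: y_lin[0] = 4×2 = 8; y_lin[1] = 4×2 + 3×2 = 14; y_lin[2] = 4×2 + 3×2 + 4×2 = 22; y_lin[3] = 4×3 + 3×2 + 4×2 + 4×2 = 34; y_lin[4] = 3×3 + 4×2 + 4×2 = 25; y_lin[5] = 4×3 + 4×2 = 20; y_lin[6] = 4×3 = 12 → [8, 14, 22, 34, 25, 20, 12]. Circular (length 4): y[0] = 4×2 + 3×3 + 4×2 + 4×2 = 33; y[1] = 4×2 + 3×2 + 4×3 + 4×2 = 34; y[2] = 4×2 + 3×2 + 4×2 + 4×3 = 34; y[3] = 4×3 + 3×2 + 4×2 + 4×2 = 34 → [33, 34, 34, 34]

Linear: [8, 14, 22, 34, 25, 20, 12], Circular: [33, 34, 34, 34]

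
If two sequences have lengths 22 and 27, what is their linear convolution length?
Linear/full convolution length: m + n - 1 = 22 + 27 - 1 = 48

48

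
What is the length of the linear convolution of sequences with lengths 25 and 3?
Linear/full convolution length: m + n - 1 = 25 + 3 - 1 = 27

27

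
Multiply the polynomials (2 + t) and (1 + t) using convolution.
Ascending coefficients: a = [2, 1], b = [1, 1]. c[0] = 2×1 = 2; c[1] = 2×1 + 1×1 = 3; c[2] = 1×1 = 1. Result coefficients: [2, 3, 1] → 2 + 3t + t^2

2 + 3t + t^2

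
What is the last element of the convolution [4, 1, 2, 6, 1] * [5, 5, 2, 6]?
Use y[k] = Σ_i a[i]·b[k-i] at k=7. y[7] = 1×6 = 6

6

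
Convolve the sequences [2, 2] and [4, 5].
y[0] = 2×4 = 8; y[1] = 2×5 + 2×4 = 18; y[2] = 2×5 = 10

[8, 18, 10]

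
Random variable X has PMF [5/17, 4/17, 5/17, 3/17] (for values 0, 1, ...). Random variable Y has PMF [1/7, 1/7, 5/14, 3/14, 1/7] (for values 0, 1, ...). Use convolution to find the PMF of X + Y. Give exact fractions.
P(X+Y=k) = Σ_i P(X=i)·P(Y=k-i) — a convolution of [5/17, 4/17, 5/17, 3/17] and [1/7, 1/7, 5/14, 3/14, 1/7]. P(X+Y=0) = (5/17)×(1/7) = 5/119; P(X+Y=1) = (5/17)×(1/7) + (4/17)×(1/7) = 5/119 + 4/119 = 9/119; P(X+Y=2) = (5/17)×(5/14) + (4/17)×(1/7) + (5/17)×(1/7) = 25/238 + 4/119 + 5/119 = 43/238; P(X+Y=3) = (5/17)×(3/14) + (4/17)×(5/14) + (5/17)×(1/7) + (3/17)×(1/7) = 15/238 + 10/119 + 5/119 + 3/119 = 3/14; P(X+Y=4) = (5/17)×(1/7) + (4/17)×(3/14) + (5/17)×(5/14) + (3/17)×(1/7) = 5/119 + 6/119 + 25/238 + 3/119 = 53/238; P(X+Y=5) = (4/17)×(1/7) + (5/17)×(3/14) + (3/17)×(5/14) = 4/119 + 15/238 + 15/238 = 19/119; P(X+Y=6) = (5/17)×(1/7) + (3/17)×(3/14) = 5/119 + 9/238 = 19/238; P(X+Y=7) = (3/17)×(1/7) = 3/119. PMF: [5/119, 9/119, 43/238, 3/14, 53/238, 19/119, 19/238, 3/119] (sums to 1 ✓)

[5/119, 9/119, 43/238, 3/14, 53/238, 19/119, 19/238, 3/119]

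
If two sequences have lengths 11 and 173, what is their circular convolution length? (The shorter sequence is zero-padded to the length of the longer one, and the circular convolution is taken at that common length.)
Circular convolution (zero-padding the shorter input) has length max(m, n) = max(11, 173) = 173

173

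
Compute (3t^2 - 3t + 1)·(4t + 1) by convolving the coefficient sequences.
Ascending coefficients: a = [1, -3, 3], b = [1, 4]. c[0] = 1×1 = 1; c[1] = 1×4 + -3×1 = 1; c[2] = -3×4 + 3×1 = -9; c[3] = 3×4 = 12. Result coefficients: [1, 1, -9, 12] → 12t^3 - 9t^2 + t + 1

12t^3 - 9t^2 + t + 1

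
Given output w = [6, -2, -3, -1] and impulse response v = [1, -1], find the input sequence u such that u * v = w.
Deconvolve w=[6, -2, -3, -1] by v=[1, -1]. Since v[0]=1, solve forward: u[0] = w[0] / 1 = 6; u[1] = (w[1] - 6×-1) / 1 = 4; u[2] = (w[2] - 4×-1) / 1 = 1. So u = [6, 4, 1]. Check by forward convolution: w[0] = 6×1 = 6; w[1] = 6×-1 + 4×1 = -2; w[2] = 4×-1 + 1×1 = -3; w[3] = 1×-1 = -1

[6, 4, 1]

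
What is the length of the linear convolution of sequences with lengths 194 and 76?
Linear/full convolution length: m + n - 1 = 194 + 76 - 1 = 269

269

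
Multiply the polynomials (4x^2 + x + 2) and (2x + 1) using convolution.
Ascending coefficients: a = [2, 1, 4], b = [1, 2]. c[0] = 2×1 = 2; c[1] = 2×2 + 1×1 = 5; c[2] = 1×2 + 4×1 = 6; c[3] = 4×2 = 8. Result coefficients: [2, 5, 6, 8] → 8x^3 + 6x^2 + 5x + 2

8x^3 + 6x^2 + 5x + 2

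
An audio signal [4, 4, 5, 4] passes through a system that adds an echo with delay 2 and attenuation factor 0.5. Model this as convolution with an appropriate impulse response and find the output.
Direct-path + delayed-attenuated-path model → impulse response h = [1, 0, 0.5] (1 at lag 0, 0.5 at lag 2). Output y[n] = x[n] + 0.5·x[n - 2] (with x[n] = 0 outside 0..3): y[0] = 4 + 0.5×0 = 4; y[1] = 4 + 0.5×0 = 4; y[2] = 5 + 0.5×4 = 7.0; y[3] = 4 + 0.5×4 = 6.0; y[4] = 0 + 0.5×5 = 2.5; y[5] = 0 + 0.5×4 = 2.0. So y = [4, 4, 7.0, 6.0, 2.5, 2.0]

[4, 4, 7.0, 6.0, 2.5, 2.0]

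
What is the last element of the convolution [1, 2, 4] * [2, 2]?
Use y[k] = Σ_i a[i]·b[k-i] at k=3. y[3] = 4×2 = 8

8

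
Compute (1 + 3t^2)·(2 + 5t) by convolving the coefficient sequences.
Ascending coefficients: a = [1, 0, 3], b = [2, 5]. c[0] = 1×2 = 2; c[1] = 1×5 + 0×2 = 5; c[2] = 0×5 + 3×2 = 6; c[3] = 3×5 = 15. Result coefficients: [2, 5, 6, 15] → 2 + 5t + 6t^2 + 15t^3

2 + 5t + 6t^2 + 15t^3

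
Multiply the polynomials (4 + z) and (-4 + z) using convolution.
Ascending coefficients: a = [4, 1], b = [-4, 1]. c[0] = 4×-4 = -16; c[1] = 4×1 + 1×-4 = 0; c[2] = 1×1 = 1. Result coefficients: [-16, 0, 1] → -16 + z^2

-16 + z^2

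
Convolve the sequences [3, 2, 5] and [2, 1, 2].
y[0] = 3×2 = 6; y[1] = 3×1 + 2×2 = 7; y[2] = 3×2 + 2×1 + 5×2 = 18; y[3] = 2×2 + 5×1 = 9; y[4] = 5×2 = 10

[6, 7, 18, 9, 10]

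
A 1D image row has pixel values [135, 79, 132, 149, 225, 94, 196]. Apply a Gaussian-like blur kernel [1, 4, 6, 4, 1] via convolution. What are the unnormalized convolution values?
Convolve image row [135, 79, 132, 149, 225, 94, 196] with kernel [1, 4, 6, 4, 1]: y[0] = 135×1 = 135; y[1] = 135×4 + 79×1 = 619; y[2] = 135×6 + 79×4 + 132×1 = 1258; y[3] = 135×4 + 79×6 + 132×4 + 149×1 = 1691; y[4] = 135×1 + 79×4 + 132×6 + 149×4 + 225×1 = 2064; y[5] = 79×1 + 132×4 + 149×6 + 225×4 + 94×1 = 2495; y[6] = 132×1 + 149×4 + 225×6 + 94×4 + 196×1 = 2650; y[7] = 149×1 + 225×4 + 94×6 + 196×4 = 2397; y[8] = 225×1 + 94×4 + 196×6 = 1777; y[9] = 94×1 + 196×4 = 878; y[10] = 196×1 = 196 → [135, 619, 1258, 1691, 2064, 2495, 2650, 2397, 1777, 878, 196]. Normalization factor = sum(kernel) = 16.

[135, 619, 1258, 1691, 2064, 2495, 2650, 2397, 1777, 878, 196]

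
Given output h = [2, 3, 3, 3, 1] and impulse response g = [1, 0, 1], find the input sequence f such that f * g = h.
Deconvolve h=[2, 3, 3, 3, 1] by g=[1, 0, 1]. Since g[0]=1, solve forward: f[0] = h[0] / 1 = 2; f[1] = (h[1] - 2×0) / 1 = 3; f[2] = (h[2] - 3×0 - 2×1) / 1 = 1. So f = [2, 3, 1]. Check by forward convolution: h[0] = 2×1 = 2; h[1] = 2×0 + 3×1 = 3; h[2] = 2×1 + 3×0 + 1×1 = 3; h[3] = 3×1 + 1×0 = 3; h[4] = 1×1 = 1

[2, 3, 1]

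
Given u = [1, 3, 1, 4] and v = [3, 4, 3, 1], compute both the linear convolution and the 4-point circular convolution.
Linear: y_lin[0] = 1×3 = 3; y_lin[1] = 1×4 + 3×3 = 13; y_lin[2] = 1×3 + 3×4 + 1×3 = 18; y_lin[3] = 1×1 + 3×3 + 1×4 + 4×3 = 26; y_lin[4] = 3×1 + 1×3 + 4×4 = 22; y_lin[5] = 1×1 + 4×3 = 13; y_lin[6] = 4×1 = 4 → [3, 13, 18, 26, 22, 13, 4]. Circular (length 4): y[0] = 1×3 + 3×1 + 1×3 + 4×4 = 25; y[1] = 1×4 + 3×3 + 1×1 + 4×3 = 26; y[2] = 1×3 + 3×4 + 1×3 + 4×1 = 22; y[3] = 1×1 + 3×3 + 1×4 + 4×3 = 26 → [25, 26, 22, 26]

Linear: [3, 13, 18, 26, 22, 13, 4], Circular: [25, 26, 22, 26]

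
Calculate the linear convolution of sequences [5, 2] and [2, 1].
y[0] = 5×2 = 10; y[1] = 5×1 + 2×2 = 9; y[2] = 2×1 = 2

[10, 9, 2]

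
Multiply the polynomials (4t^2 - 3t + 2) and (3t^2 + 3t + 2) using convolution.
Ascending coefficients: a = [2, -3, 4], b = [2, 3, 3]. c[0] = 2×2 = 4; c[1] = 2×3 + -3×2 = 0; c[2] = 2×3 + -3×3 + 4×2 = 5; c[3] = -3×3 + 4×3 = 3; c[4] = 4×3 = 12. Result coefficients: [4, 0, 5, 3, 12] → 12t^4 + 3t^3 + 5t^2 + 4

12t^4 + 3t^3 + 5t^2 + 4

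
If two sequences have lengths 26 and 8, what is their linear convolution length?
Linear/full convolution length: m + n - 1 = 26 + 8 - 1 = 33

33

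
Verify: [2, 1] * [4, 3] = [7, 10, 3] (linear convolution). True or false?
Recompute linear convolution of [2, 1] and [4, 3]: y[0] = 2×4 = 8; y[1] = 2×3 + 1×4 = 10; y[2] = 1×3 = 3 → [8, 10, 3]. Compare to given [7, 10, 3]: they differ at index 0: given 7, correct 8, so answer: No

No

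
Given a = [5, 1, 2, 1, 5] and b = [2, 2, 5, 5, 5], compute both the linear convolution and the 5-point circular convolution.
Linear: y_lin[0] = 5×2 = 10; y_lin[1] = 5×2 + 1×2 = 12; y_lin[2] = 5×5 + 1×2 + 2×2 = 31; y_lin[3] = 5×5 + 1×5 + 2×2 + 1×2 = 36; y_lin[4] = 5×5 + 1×5 + 2×5 + 1×2 + 5×2 = 52; y_lin[5] = 1×5 + 2×5 + 1×5 + 5×2 = 30; y_lin[6] = 2×5 + 1×5 + 5×5 = 40; y_lin[7] = 1×5 + 5×5 = 30; y_lin[8] = 5×5 = 25 → [10, 12, 31, 36, 52, 30, 40, 30, 25]. Circular (length 5): y[0] = 5×2 + 1×5 + 2×5 + 1×5 + 5×2 = 40; y[1] = 5×2 + 1×2 + 2×5 + 1×5 + 5×5 = 52; y[2] = 5×5 + 1×2 + 2×2 + 1×5 + 5×5 = 61; y[3] = 5×5 + 1×5 + 2×2 + 1×2 + 5×5 = 61; y[4] = 5×5 + 1×5 + 2×5 + 1×2 + 5×2 = 52 → [40, 52, 61, 61, 52]

Linear: [10, 12, 31, 36, 52, 30, 40, 30, 25], Circular: [40, 52, 61, 61, 52]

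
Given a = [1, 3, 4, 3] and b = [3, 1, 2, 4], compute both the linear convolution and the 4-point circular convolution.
Linear: y_lin[0] = 1×3 = 3; y_lin[1] = 1×1 + 3×3 = 10; y_lin[2] = 1×2 + 3×1 + 4×3 = 17; y_lin[3] = 1×4 + 3×2 + 4×1 + 3×3 = 23; y_lin[4] = 3×4 + 4×2 + 3×1 = 23; y_lin[5] = 4×4 + 3×2 = 22; y_lin[6] = 3×4 = 12 → [3, 10, 17, 23, 23, 22, 12]. Circular (length 4): y[0] = 1×3 + 3×4 + 4×2 + 3×1 = 26; y[1] = 1×1 + 3×3 + 4×4 + 3×2 = 32; y[2] = 1×2 + 3×1 + 4×3 + 3×4 = 29; y[3] = 1×4 + 3×2 + 4×1 + 3×3 = 23 → [26, 32, 29, 23]

Linear: [3, 10, 17, 23, 23, 22, 12], Circular: [26, 32, 29, 23]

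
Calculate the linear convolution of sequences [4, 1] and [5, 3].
y[0] = 4×5 = 20; y[1] = 4×3 + 1×5 = 17; y[2] = 1×3 = 3

[20, 17, 3]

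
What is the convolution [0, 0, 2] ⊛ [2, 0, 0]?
y[0] = 0×2 = 0; y[1] = 0×0 + 0×2 = 0; y[2] = 0×0 + 0×0 + 2×2 = 4; y[3] = 0×0 + 2×0 = 0; y[4] = 2×0 = 0

[0, 0, 4, 0, 0]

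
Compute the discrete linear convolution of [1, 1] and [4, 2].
y[0] = 1×4 = 4; y[1] = 1×2 + 1×4 = 6; y[2] = 1×2 = 2

[4, 6, 2]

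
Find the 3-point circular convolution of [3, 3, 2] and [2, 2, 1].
Use y[k] = Σ_j u[j]·v[(k-j) mod 3]. y[0] = 3×2 + 3×1 + 2×2 = 13; y[1] = 3×2 + 3×2 + 2×1 = 14; y[2] = 3×1 + 3×2 + 2×2 = 13. Result: [13, 14, 13]

[13, 14, 13]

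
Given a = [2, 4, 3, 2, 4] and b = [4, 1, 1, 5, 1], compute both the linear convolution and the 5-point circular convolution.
Linear: y_lin[0] = 2×4 = 8; y_lin[1] = 2×1 + 4×4 = 18; y_lin[2] = 2×1 + 4×1 + 3×4 = 18; y_lin[3] = 2×5 + 4×1 + 3×1 + 2×4 = 25; y_lin[4] = 2×1 + 4×5 + 3×1 + 2×1 + 4×4 = 43; y_lin[5] = 4×1 + 3×5 + 2×1 + 4×1 = 25; y_lin[6] = 3×1 + 2×5 + 4×1 = 17; y_lin[7] = 2×1 + 4×5 = 22; y_lin[8] = 4×1 = 4 → [8, 18, 18, 25, 43, 25, 17, 22, 4]. Circular (length 5): y[0] = 2×4 + 4×1 + 3×5 + 2×1 + 4×1 = 33; y[1] = 2×1 + 4×4 + 3×1 + 2×5 + 4×1 = 35; y[2] = 2×1 + 4×1 + 3×4 + 2×1 + 4×5 = 40; y[3] = 2×5 + 4×1 + 3×1 + 2×4 + 4×1 = 29; y[4] = 2×1 + 4×5 + 3×1 + 2×1 + 4×4 = 43 → [33, 35, 40, 29, 43]

Linear: [8, 18, 18, 25, 43, 25, 17, 22, 4], Circular: [33, 35, 40, 29, 43]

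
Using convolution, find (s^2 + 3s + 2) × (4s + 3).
Ascending coefficients: a = [2, 3, 1], b = [3, 4]. c[0] = 2×3 = 6; c[1] = 2×4 + 3×3 = 17; c[2] = 3×4 + 1×3 = 15; c[3] = 1×4 = 4. Result coefficients: [6, 17, 15, 4] → 4s^3 + 15s^2 + 17s + 6

4s^3 + 15s^2 + 17s + 6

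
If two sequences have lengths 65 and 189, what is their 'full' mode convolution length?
Linear/full convolution length: m + n - 1 = 65 + 189 - 1 = 253

253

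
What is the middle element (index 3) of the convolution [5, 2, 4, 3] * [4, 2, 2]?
Use y[k] = Σ_i a[i]·b[k-i] at k=3. y[3] = 2×2 + 4×2 + 3×4 = 24

24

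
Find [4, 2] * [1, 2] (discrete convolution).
y[0] = 4×1 = 4; y[1] = 4×2 + 2×1 = 10; y[2] = 2×2 = 4

[4, 10, 4]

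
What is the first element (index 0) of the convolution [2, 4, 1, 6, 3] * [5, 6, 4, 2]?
Use y[k] = Σ_i a[i]·b[k-i] at k=0. y[0] = 2×5 = 10

10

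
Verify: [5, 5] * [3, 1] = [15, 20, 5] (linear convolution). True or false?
Recompute linear convolution of [5, 5] and [3, 1]: y[0] = 5×3 = 15; y[1] = 5×1 + 5×3 = 20; y[2] = 5×1 = 5 → [15, 20, 5]. Given [15, 20, 5] matches, so answer: Yes

Yes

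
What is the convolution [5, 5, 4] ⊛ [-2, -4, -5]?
y[0] = 5×-2 = -10; y[1] = 5×-4 + 5×-2 = -30; y[2] = 5×-5 + 5×-4 + 4×-2 = -53; y[3] = 5×-5 + 4×-4 = -41; y[4] = 4×-5 = -20

[-10, -30, -53, -41, -20]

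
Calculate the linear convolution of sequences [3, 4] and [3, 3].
y[0] = 3×3 = 9; y[1] = 3×3 + 4×3 = 21; y[2] = 4×3 = 12

[9, 21, 12]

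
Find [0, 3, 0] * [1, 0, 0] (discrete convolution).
y[0] = 0×1 = 0; y[1] = 0×0 + 3×1 = 3; y[2] = 0×0 + 3×0 + 0×1 = 0; y[3] = 3×0 + 0×0 = 0; y[4] = 0×0 = 0

[0, 3, 0, 0, 0]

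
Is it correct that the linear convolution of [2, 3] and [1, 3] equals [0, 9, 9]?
Recompute linear convolution of [2, 3] and [1, 3]: y[0] = 2×1 = 2; y[1] = 2×3 + 3×1 = 9; y[2] = 3×3 = 9 → [2, 9, 9]. Compare to given [0, 9, 9]: they differ at index 0: given 0, correct 2, so answer: No

No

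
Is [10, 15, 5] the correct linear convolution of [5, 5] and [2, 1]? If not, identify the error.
Recompute linear convolution of [5, 5] and [2, 1]: y[0] = 5×2 = 10; y[1] = 5×1 + 5×2 = 15; y[2] = 5×1 = 5 → [10, 15, 5]. Given [10, 15, 5] matches, so answer: Yes

Yes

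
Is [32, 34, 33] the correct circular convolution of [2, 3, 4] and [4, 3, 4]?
Recompute circular convolution of [2, 3, 4] and [4, 3, 4]: y[0] = 2×4 + 3×4 + 4×3 = 32; y[1] = 2×3 + 3×4 + 4×4 = 34; y[2] = 2×4 + 3×3 + 4×4 = 33 → [32, 34, 33]. Given [32, 34, 33] matches, so answer: Yes

Yes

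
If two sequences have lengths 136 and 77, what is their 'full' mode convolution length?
Linear/full convolution length: m + n - 1 = 136 + 77 - 1 = 212

212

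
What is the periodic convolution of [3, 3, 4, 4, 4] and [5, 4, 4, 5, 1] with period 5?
Use y[k] = Σ_j f[j]·g[(k-j) mod 5]. y[0] = 3×5 + 3×1 + 4×5 + 4×4 + 4×4 = 70; y[1] = 3×4 + 3×5 + 4×1 + 4×5 + 4×4 = 67; y[2] = 3×4 + 3×4 + 4×5 + 4×1 + 4×5 = 68; y[3] = 3×5 + 3×4 + 4×4 + 4×5 + 4×1 = 67; y[4] = 3×1 + 3×5 + 4×4 + 4×4 + 4×5 = 70. Result: [70, 67, 68, 67, 70]

[70, 67, 68, 67, 70]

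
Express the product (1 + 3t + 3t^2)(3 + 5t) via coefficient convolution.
Ascending coefficients: a = [1, 3, 3], b = [3, 5]. c[0] = 1×3 = 3; c[1] = 1×5 + 3×3 = 14; c[2] = 3×5 + 3×3 = 24; c[3] = 3×5 = 15. Result coefficients: [3, 14, 24, 15] → 3 + 14t + 24t^2 + 15t^3

3 + 14t + 24t^2 + 15t^3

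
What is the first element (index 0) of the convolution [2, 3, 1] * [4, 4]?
Use y[k] = Σ_i a[i]·b[k-i] at k=0. y[0] = 2×4 = 8

8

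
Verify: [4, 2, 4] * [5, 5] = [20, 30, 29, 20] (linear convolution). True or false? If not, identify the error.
Recompute linear convolution of [4, 2, 4] and [5, 5]: y[0] = 4×5 = 20; y[1] = 4×5 + 2×5 = 30; y[2] = 2×5 + 4×5 = 30; y[3] = 4×5 = 20 → [20, 30, 30, 20]. Compare to given [20, 30, 29, 20]: they differ at index 2: given 29, correct 30, so answer: No

No. Error at index 2: given 29, correct 30.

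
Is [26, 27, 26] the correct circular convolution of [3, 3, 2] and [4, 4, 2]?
Recompute circular convolution of [3, 3, 2] and [4, 4, 2]: y[0] = 3×4 + 3×2 + 2×4 = 26; y[1] = 3×4 + 3×4 + 2×2 = 28; y[2] = 3×2 + 3×4 + 2×4 = 26 → [26, 28, 26]. Compare to given [26, 27, 26]: they differ at index 1: given 27, correct 28, so answer: No

No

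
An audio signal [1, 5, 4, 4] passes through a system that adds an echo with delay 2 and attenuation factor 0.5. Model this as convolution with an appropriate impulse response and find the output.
Direct-path + delayed-attenuated-path model → impulse response h = [1, 0, 0.5] (1 at lag 0, 0.5 at lag 2). Output y[n] = x[n] + 0.5·x[n - 2] (with x[n] = 0 outside 0..3): y[0] = 1 + 0.5×0 = 1; y[1] = 5 + 0.5×0 = 5; y[2] = 4 + 0.5×1 = 4.5; y[3] = 4 + 0.5×5 = 6.5; y[4] = 0 + 0.5×4 = 2.0; y[5] = 0 + 0.5×4 = 2.0. So y = [1, 5, 4.5, 6.5, 2.0, 2.0]

[1, 5, 4.5, 6.5, 2.0, 2.0]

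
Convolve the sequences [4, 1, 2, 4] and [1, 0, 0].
y[0] = 4×1 = 4; y[1] = 4×0 + 1×1 = 1; y[2] = 4×0 + 1×0 + 2×1 = 2; y[3] = 1×0 + 2×0 + 4×1 = 4; y[4] = 2×0 + 4×0 = 0; y[5] = 4×0 = 0

[4, 1, 2, 4, 0, 0]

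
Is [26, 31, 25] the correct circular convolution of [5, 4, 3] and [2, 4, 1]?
Recompute circular convolution of [5, 4, 3] and [2, 4, 1]: y[0] = 5×2 + 4×1 + 3×4 = 26; y[1] = 5×4 + 4×2 + 3×1 = 31; y[2] = 5×1 + 4×4 + 3×2 = 27 → [26, 31, 27]. Compare to given [26, 31, 25]: they differ at index 2: given 25, correct 27, so answer: No

No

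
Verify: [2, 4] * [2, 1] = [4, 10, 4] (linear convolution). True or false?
Recompute linear convolution of [2, 4] and [2, 1]: y[0] = 2×2 = 4; y[1] = 2×1 + 4×2 = 10; y[2] = 4×1 = 4 → [4, 10, 4]. Given [4, 10, 4] matches, so answer: Yes

Yes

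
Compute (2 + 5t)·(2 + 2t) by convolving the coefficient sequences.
Ascending coefficients: a = [2, 5], b = [2, 2]. c[0] = 2×2 = 4; c[1] = 2×2 + 5×2 = 14; c[2] = 5×2 = 10. Result coefficients: [4, 14, 10] → 4 + 14t + 10t^2

4 + 14t + 10t^2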